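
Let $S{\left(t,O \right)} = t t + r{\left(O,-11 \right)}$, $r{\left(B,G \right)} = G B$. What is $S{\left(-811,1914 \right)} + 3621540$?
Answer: $4258207$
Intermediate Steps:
$r{\left(B,G \right)} = B G$
$S{\left(t,O \right)} = t^{2} - 11 O$ ($S{\left(t,O \right)} = t t + O \left(-11\right) = t^{2} - 11 O$)
$S{\left(-811,1914 \right)} + 3621540 = \left(\left(-811\right)^{2} - 21054\right) + 3621540 = \left(657721 - 21054\right) + 3621540 = 636667 + 3621540 = 4258207$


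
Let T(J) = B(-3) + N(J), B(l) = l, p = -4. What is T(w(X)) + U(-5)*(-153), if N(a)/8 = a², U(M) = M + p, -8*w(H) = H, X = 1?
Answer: 10993/8 ≈ 1374.1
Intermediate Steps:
w(H) = -H/8
U(M) = -4 + M (U(M) = M - 4 = -4 + M)
N(a) = 8*a²
T(J) = -3 + 8*J²
T(w(X)) + U(-5)*(-153) = (-3 + 8*(-⅛*1)²) + (-4 - 5)*(-153) = (-3 + 8*(-⅛)²) - 9*(-153) = (-3 + 8*(1/64)) + 1377 = (-3 + ⅛) + 1377 = -23/8 + 1377 = 10993/8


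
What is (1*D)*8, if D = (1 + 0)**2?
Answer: 8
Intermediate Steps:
D = 1 (D = 1**2 = 1)
(1*D)*8 = (1*1)*8 = 1*8 = 8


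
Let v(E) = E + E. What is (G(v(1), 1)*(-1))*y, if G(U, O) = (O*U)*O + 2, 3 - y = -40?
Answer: -172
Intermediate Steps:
y = 43 (y = 3 - 1*(-40) = 3 + 40 = 43)
v(E) = 2*E
G(U, O) = 2 + U*O² (G(U, O) = U*O² + 2 = 2 + U*O²)
(G(v(1), 1)*(-1))*y = ((2 + (2*1)*1²)*(-1))*43 = ((2 + 2*1)*(-1))*43 = ((2 + 2)*(-1))*43 = (4*(-1))*43 = -4*43 = -172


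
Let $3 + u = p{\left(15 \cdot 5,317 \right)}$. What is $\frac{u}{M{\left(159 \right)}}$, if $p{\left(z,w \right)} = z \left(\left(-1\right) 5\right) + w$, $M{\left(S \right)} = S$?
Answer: $- \frac{61}{159} \approx -0.38365$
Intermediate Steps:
$p{\left(z,w \right)} = w - 5 z$ ($p{\left(z,w \right)} = z \left(-5\right) + w = - 5 z + w = w - 5 z$)
$u = -61$ ($u = -3 + \left(317 - 5 \cdot 15 \cdot 5\right) = -3 + \left(317 - 375\right) = -3 - 58 = -61$)
$\frac{u}{M{\left(159 \right)}} = - \frac{61}{159}$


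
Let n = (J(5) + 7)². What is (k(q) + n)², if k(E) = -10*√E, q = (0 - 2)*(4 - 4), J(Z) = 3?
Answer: 10000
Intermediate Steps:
q = 0 (q = -2*0 = 0)
n = 100 (n = (3 + 7)² = 10² = 100)
(k(q) + n)² = (-10*√0 + 100)² = (-10*0 + 100)² = (0 + 100)² = 100² = 10000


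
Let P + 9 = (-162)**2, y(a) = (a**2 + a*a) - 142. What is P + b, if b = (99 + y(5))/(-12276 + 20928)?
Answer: 32426461/1236 ≈ 26235.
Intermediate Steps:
y(a) = -142 + 2*a**2 (y(a) = (a**2 + a**2) - 142 = 2*a**2 - 142 = -142 + 2*a**2)
b = 1/1236 (b = (99 + (-142 + 2*5**2))/(-12276 + 20928) = (99 + (-142 + 2*25))/8652 = (99 + (-142 + 50))*(1/8652) = (99 - 92)*(1/8652) = 7*(1/8652) = 1/1236 ≈ 0.00080906)
P = 26235 (P = -9 + (-162)**2 = -9 + 26244 = 26235)
P + b = 26235 + 1/1236 = 32426461/1236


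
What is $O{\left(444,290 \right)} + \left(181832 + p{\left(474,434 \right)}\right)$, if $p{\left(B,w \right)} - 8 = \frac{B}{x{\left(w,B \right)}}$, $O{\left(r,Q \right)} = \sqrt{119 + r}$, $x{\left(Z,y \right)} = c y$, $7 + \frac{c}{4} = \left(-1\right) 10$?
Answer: $\frac{12365119}{68} + \sqrt{563} \approx 1.8186 \cdot 10^{5}$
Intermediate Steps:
$c = -68$ ($c = -28 + 4 \left(\left(-1\right) 10\right) = -28 + 4 \left(-10\right) = -28 - 40 = -68$)
$x{\left(Z,y \right)} = - 68 y$
$p{\left(B,w \right)} = \frac{543}{68}$ ($p{\left(B,w \right)} = 8 + \frac{B}{\left(-68\right) B} = 8 + B \left(- \frac{1}{68 B}\right) = 8 - \frac{1}{68} = \frac{543}{68}$)
$O{\left(444,290 \right)} + \left(181832 + p{\left(474,434 \right)}\right) = \sqrt{119 + 444} + \left(181832 + \frac{543}{68}\right) = \sqrt{563} + \frac{12365119}{68} = \frac{12365119}{68} + \sqrt{563}$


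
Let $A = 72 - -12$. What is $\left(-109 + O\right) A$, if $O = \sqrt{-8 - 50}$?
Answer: $-9156 + 84 i \sqrt{58} \approx -9156.0 + 639.72 i$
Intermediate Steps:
$O = i \sqrt{58}$ ($O = \sqrt{-58} = i \sqrt{58} \approx 7.6158 i$)
$A = 84$ ($A = 72 + 12 = 84$)
$\left(-109 + O\right) A = \left(-109 + i \sqrt{58}\right) 84 = -9156 + 84 i \sqrt{58}$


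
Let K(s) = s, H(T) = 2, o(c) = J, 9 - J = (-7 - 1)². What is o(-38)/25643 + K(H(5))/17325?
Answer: -901589/444264975 ≈ -0.0020294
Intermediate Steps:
J = -55 (J = 9 - (-7 - 1)² = 9 - 1*(-8)² = 9 - 1*64 = 9 - 64 = -55)
o(c) = -55
o(-38)/25643 + K(H(5))/17325 = -55/25643 + 2/17325 = -901589/444264975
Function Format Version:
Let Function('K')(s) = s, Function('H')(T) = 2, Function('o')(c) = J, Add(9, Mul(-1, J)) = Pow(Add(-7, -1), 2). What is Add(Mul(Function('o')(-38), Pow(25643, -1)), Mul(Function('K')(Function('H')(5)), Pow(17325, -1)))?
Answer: Rational(-901589, 444264975) ≈ -0.0020294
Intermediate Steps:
J = -55 (J = Add(9, Mul(-1, Pow(Add(-7, -1), 2))) = Add(9, Mul(-1, Pow(-8, 2))) = Add(9, Mul(-1, 64)) = Add(9, -64) = -55)
Function('o')(c) = -55
Add(Mul(Function('o')(-38), Pow(25643, -1)), Mul(Function('K')(Function('H')(5)), Pow(17325, -1))) = Add(Mul(-55, Pow(25643, -1)), Mul(2, Pow(17325, -1))) = Add(Mul(-55, Rational(1, 25643)), Mul(2, Rational(1, 17325))) = Add(Rational(-55, 25643), Rational(2, 17325)) = Rational(-901589, 444264975)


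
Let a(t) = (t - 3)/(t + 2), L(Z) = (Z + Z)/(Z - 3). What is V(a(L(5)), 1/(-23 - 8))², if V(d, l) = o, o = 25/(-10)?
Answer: 25/4 ≈ 6.2500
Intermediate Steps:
L(Z) = 2*Z/(-3 + Z) (L(Z) = (2*Z)/(-3 + Z) = 2*Z/(-3 + Z))
o = -5/2 (o = 25*(-⅒) = -5/2 ≈ -2.5000)
a(t) = (-3 + t)/(2 + t)
V(d, l) = -5/2
V(a(L(5)), 1/(-23 - 8))² = (-5/2)² = 25/4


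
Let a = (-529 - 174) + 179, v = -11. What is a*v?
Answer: 5764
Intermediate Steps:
a = -524 (a = -703 + 179 = -524)
a*v = -524*(-11) = 5764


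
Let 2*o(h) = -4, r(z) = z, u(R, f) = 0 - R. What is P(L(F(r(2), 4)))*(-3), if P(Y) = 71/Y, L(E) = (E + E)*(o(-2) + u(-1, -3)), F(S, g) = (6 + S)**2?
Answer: 213/128 ≈ 1.6641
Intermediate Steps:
u(R, f) = -R
o(h) = -2 (o(h) = (1/2)*(-4) = -2)
L(E) = -2*E (L(E) = (E + E)*(-2 - 1*(-1)) = (2*E)*(-2 + 1) = (2*E)*(-1) = -2*E)
P(L(F(r(2), 4)))*(-3) = (71/((-2*(6 + 2)**2)))*(-3) = (71/((-2*8**2)))*(-3) = (71/((-2*64)))*(-3) = (71/(-128))*(-3) = (71*(-1/128))*(-3) = -71/128*(-3) = 213/128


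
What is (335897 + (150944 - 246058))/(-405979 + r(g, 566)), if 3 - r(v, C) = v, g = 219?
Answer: -240783/406195 ≈ -0.59278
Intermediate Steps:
r(v, C) = 3 - v
(335897 + (150944 - 246058))/(-405979 + r(g, 566)) = (335897 + (150944 - 246058))/(-405979 + (3 - 1*219)) = (335897 - 95114)/(-405979 + (3 - 219)) = 240783/(-405979 - 216) = 240783/(-406195) = 240783*(-1/406195) = -240783/406195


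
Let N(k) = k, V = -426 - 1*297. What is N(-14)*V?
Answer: 10122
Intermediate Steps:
V = -723 (V = -426 - 297 = -723)
N(-14)*V = -14*(-723) = 10122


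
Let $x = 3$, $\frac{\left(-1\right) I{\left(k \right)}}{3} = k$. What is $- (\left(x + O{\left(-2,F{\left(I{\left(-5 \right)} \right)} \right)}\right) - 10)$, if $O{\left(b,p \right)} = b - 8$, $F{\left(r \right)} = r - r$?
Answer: $17$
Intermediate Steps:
$I{\left(k \right)} = - 3 k$
$F{\left(r \right)} = 0$
$O{\left(b,p \right)} = -8 + b$ ($O{\left(b,p \right)} = b - 8 = -8 + b$)
$- (\left(x + O{\left(-2,F{\left(I{\left(-5 \right)} \right)} \right)}\right) - 10) = - (\left(3 - 10\right) - 10) = - (-7 - 10) = \left(-1\right) \left(-17\right) = 17$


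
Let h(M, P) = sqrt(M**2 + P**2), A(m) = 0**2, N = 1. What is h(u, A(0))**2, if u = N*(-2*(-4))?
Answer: 64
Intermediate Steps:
A(m) = 0
u = 8 (u = 1*(-2*(-4)) = 1*8 = 8)
h(u, A(0))**2 = (sqrt(8**2 + 0**2))**2 = (sqrt(64 + 0))**2 = (sqrt(64))**2 = 8**2 = 64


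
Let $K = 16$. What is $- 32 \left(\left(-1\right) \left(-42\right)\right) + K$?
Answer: $-1328$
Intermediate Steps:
$- 32 \left(\left(-1\right) \left(-42\right)\right) + K = - 32 \left(\left(-1\right) \left(-42\right)\right) + 16 = \left(-32\right) 42 + 16 = -1344 + 16 = -1328$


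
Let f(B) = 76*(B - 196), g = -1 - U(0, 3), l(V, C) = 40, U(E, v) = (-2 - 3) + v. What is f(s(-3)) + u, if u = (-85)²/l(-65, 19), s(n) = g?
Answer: -117115/8 ≈ -14639.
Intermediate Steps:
U(E, v) = -5 + v
g = 1 (g = -1 - (-5 + 3) = -1 - 1*(-2) = -1 + 2 = 1)
s(n) = 1
f(B) = -14896 + 76*B (f(B) = 76*(-196 + B) = -14896 + 76*B)
u = 1445/8 (u = (-85)²/40 = 7225*(1/40) = 1445/8 ≈ 180.63)
f(s(-3)) + u = (-14896 + 76*1) + 1445/8 = (-14896 + 76) + 1445/8 = -14820 + 1445/8 = -117115/8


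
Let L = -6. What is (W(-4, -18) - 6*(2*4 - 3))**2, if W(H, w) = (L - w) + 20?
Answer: 4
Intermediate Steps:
W(H, w) = 14 - w (W(H, w) = (-6 - w) + 20 = 14 - w)
(W(-4, -18) - 6*(2*4 - 3))**2 = ((14 - 1*(-18)) - 6*(2*4 - 3))**2 = ((14 + 18) - 6*(8 - 3))**2 = (32 - 6*5)**2 = (32 - 30)**2 = 2**2 = 4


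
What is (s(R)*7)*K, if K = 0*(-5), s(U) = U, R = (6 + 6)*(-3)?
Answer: 0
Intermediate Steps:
R = -36 (R = 12*(-3) = -36)
K = 0
(s(R)*7)*K = -36*7*0 = -252*0 = 0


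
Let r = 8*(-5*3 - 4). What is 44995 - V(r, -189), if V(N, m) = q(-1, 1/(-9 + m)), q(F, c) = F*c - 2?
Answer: 8909405/198 ≈ 44997.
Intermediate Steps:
r = -152 (r = 8*(-15 - 4) = 8*(-19) = -152)
q(F, c) = -2 + F*c
V(N, m) = -2 - 1/(-9 + m)
44995 - V(r, -189) = 44995 - (17 - 2*(-189))/(-9 - 189) = 44995 - (17 + 378)/(-198) = 44995 - (-1)*395/198 = 44995 - 1*(-395/198) = 44995 + 395/198 = 8909405/198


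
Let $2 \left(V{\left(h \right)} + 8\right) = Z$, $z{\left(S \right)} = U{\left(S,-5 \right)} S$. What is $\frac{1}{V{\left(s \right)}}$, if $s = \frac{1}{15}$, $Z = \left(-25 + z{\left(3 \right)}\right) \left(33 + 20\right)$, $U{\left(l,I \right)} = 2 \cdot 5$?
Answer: $\frac{2}{249} \approx 0.0080321$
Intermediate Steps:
$U{\left(l,I \right)} = 10$
$z{\left(S \right)} = 10 S$
$Z = 265$ ($Z = \left(-25 + 10 \cdot 3\right) \left(33 + 20\right) = \left(-25 + 30\right) 53 = 5 \cdot 53 = 265$)
$s = \frac{1}{15} \approx 0.066667$
$V{\left(h \right)} = \frac{249}{2}$ ($V{\left(h \right)} = -8 + \frac{1}{2} \cdot 265 = -8 + \frac{265}{2} = \frac{249}{2}$)
$\frac{1}{V{\left(s \right)}} = \frac{1}{\frac{249}{2}} = \frac{2}{249}$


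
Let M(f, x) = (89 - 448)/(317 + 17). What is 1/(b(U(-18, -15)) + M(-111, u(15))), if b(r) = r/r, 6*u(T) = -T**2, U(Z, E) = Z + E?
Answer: -334/25 ≈ -13.360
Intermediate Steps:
U(Z, E) = E + Z
u(T) = -T**2/6 (u(T) = (-T**2)/6 = -T**2/6)
b(r) = 1
M(f, x) = -359/334
1/(b(U(-18, -15)) + M(-111, u(15))) = 1/(1 - 359/334) = 1/(-25/334) = -334/25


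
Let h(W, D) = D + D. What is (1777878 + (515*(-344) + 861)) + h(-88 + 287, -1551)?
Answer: 1598477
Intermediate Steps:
h(W, D) = 2*D
(1777878 + (515*(-344) + 861)) + h(-88 + 287, -1551) = (1777878 + (515*(-344) + 861)) + 2*(-1551) = (1777878 + (-177160 + 861)) - 3102 = (1777878 - 176299) - 3102 = 1601579 - 3102 = 1598477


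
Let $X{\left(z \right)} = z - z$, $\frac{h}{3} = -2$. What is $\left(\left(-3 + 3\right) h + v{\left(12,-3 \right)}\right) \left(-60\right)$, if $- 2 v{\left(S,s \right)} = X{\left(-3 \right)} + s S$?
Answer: $-1080$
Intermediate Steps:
$h = -6$ ($h = 3 \left(-2\right) = -6$)
$X{\left(z \right)} = 0$
$v{\left(S,s \right)} = - \frac{S s}{2}$ ($v{\left(S,s \right)} = - \frac{0 + s S}{2} = - \frac{0 + S s}{2} = - \frac{S s}{2}$)
$\left(\left(-3 + 3\right) h + v{\left(12,-3 \right)}\right) \left(-60\right) = \left(\left(-3 + 3\right) \left(-6\right) - 6 \left(-3\right)\right) \left(-60\right) = \left(0 \left(-6\right) + 18\right) \left(-60\right) = \left(0 + 18\right) \left(-60\right) = 18 \left(-60\right) = -1080$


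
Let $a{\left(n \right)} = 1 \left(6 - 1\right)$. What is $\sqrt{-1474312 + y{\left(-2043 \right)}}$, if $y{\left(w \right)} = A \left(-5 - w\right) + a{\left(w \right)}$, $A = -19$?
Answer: $i \sqrt{1513029} \approx 1230.1 i$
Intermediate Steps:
$a{\left(n \right)} = 5$ ($a{\left(n \right)} = 1 \cdot 5 = 5$)
$y{\left(w \right)} = 100 + 19 w$ ($y{\left(w \right)} = - 19 \left(-5 - w\right) + 5 = \left(95 + 19 w\right) + 5 = 100 + 19 w$)
$\sqrt{-1474312 + y{\left(-2043 \right)}} = \sqrt{-1474312 + \left(100 + 19 \left(-2043\right)\right)} = \sqrt{-1474312 + \left(100 - 38817\right)} = \sqrt{-1474312 - 38717} = \sqrt{-1513029} = i \sqrt{1513029}$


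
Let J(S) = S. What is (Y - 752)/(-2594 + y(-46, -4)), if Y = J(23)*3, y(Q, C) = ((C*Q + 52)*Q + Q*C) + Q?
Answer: 683/13312 ≈ 0.051307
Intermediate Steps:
y(Q, C) = Q + C*Q + Q*(52 + C*Q) (y(Q, C) = ((52 + C*Q)*Q + C*Q) + Q = (Q*(52 + C*Q) + C*Q) + Q = (C*Q + Q*(52 + C*Q)) + Q = Q + C*Q + Q*(52 + C*Q))
Y = 69 (Y = 23*3 = 69)
(Y - 752)/(-2594 + y(-46, -4)) = (69 - 752)/(-2594 - 46*(53 - 4 - 4*(-46))) = -683/(-2594 - 46*(53 - 4 + 184)) = -683/(-2594 - 46*233) = -683/(-2594 - 10718) = -683/(-13312) = -683*(-1/13312) = 683/13312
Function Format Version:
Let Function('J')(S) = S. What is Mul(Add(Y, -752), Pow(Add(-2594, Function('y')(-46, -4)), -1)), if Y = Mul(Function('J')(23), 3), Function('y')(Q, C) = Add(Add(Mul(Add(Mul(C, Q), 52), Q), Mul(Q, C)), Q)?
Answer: Rational(683, 13312) ≈ 0.051307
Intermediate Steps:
Function('y')(Q, C) = Add(Q, Mul(C, Q), Mul(Q, Add(52, Mul(C, Q)))) (Function('y')(Q, C) = Add(Add(Mul(Add(52, Mul(C, Q)), Q), Mul(C, Q)), Q) = Add(Add(Mul(Q, Add(52, Mul(C, Q))), Mul(C, Q)), Q) = Add(Add(Mul(C, Q), Mul(Q, Add(52, Mul(C, Q)))), Q) = Add(Q, Mul(C, Q), Mul(Q, Add(52, Mul(C, Q)))))
Y = 69 (Y = Mul(23, 3) = 69)
Mul(Add(Y, -752), Pow(Add(-2594, Function('y')(-46, -4)), -1)) = Mul(Add(69, -752), Pow(Add(-2594, Mul(-46, Add(53, -4, Mul(-4, -46)))), -1)) = Mul(-683, Pow(Add(-2594, Mul(-46, Add(53, -4, 184))), -1)) = Mul(-683, Pow(Add(-2594, Mul(-46, 233)), -1)) = Mul(-683, Pow(Add(-2594, -10718), -1)) = Mul(-683, Pow(-13312, -1)) = Mul(-683, Rational(-1, 13312)) = Rational(683, 13312)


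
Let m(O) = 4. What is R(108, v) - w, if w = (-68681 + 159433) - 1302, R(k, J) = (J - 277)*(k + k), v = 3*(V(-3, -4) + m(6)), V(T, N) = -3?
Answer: -148634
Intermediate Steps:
v = 3 (v = 3*(-3 + 4) = 3*1 = 3)
R(k, J) = 2*k*(-277 + J) (R(k, J) = (-277 + J)*(2*k) = 2*k*(-277 + J))
w = 89450 (w = 90752 - 1302 = 89450)
R(108, v) - w = 2*108*(-277 + 3) - 1*89450 = 2*108*(-274) - 89450 = -59184 - 89450 = -148634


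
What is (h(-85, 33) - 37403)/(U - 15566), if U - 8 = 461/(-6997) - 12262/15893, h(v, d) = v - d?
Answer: 4172459807241/1730194392005 ≈ 2.4116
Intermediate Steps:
U = 796502681/111203321 (U = 8 + (461/(-6997) - 12262/15893) = 8 + (461*(-1/6997) - 12262*1/15893) = 8 + (-461/6997 - 12262/15893) = 8 - 93123887/111203321 = 796502681/111203321 ≈ 7.1626)
(h(-85, 33) - 37403)/(U - 15566) = ((-85 - 1*33) - 37403)/(796502681/111203321 - 15566) = ((-85 - 33) - 37403)/(-1730194392005/111203321) = (-118 - 37403)*(-111203321/1730194392005) = -37521*(-111203321/1730194392005) = 4172459807241/1730194392005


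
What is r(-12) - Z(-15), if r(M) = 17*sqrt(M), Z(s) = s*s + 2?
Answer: -227 + 34*I*sqrt(3) ≈ -227.0 + 58.89*I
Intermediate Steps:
Z(s) = 2 + s**2 (Z(s) = s**2 + 2 = 2 + s**2)
r(-12) - Z(-15) = 17*sqrt(-12) - (2 + (-15)**2) = 17*(2*I*sqrt(3)) - (2 + 225) = 34*I*sqrt(3) - 1*227 = 34*I*sqrt(3) - 227 = -227 + 34*I*sqrt(3)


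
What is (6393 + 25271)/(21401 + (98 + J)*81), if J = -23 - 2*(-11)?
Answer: 15832/14629 ≈ 1.0822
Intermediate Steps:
J = -1 (J = -23 + 22 = -1)
(6393 + 25271)/(21401 + (98 + J)*81) = (6393 + 25271)/(21401 + (98 - 1)*81) = 31664/(21401 + 97*81) = 31664/(21401 + 7857) = 31664/29258 = 31664*(1/29258) = 15832/14629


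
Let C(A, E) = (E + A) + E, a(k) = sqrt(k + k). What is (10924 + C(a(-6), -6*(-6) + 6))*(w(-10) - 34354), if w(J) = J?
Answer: -378278912 - 68728*I*sqrt(3) ≈ -3.7828e+8 - 1.1904e+5*I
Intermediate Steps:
a(k) = sqrt(2)*sqrt(k) (a(k) = sqrt(2*k) = sqrt(2)*sqrt(k))
C(A, E) = A + 2*E (C(A, E) = (A + E) + E = A + 2*E)
(10924 + C(a(-6), -6*(-6) + 6))*(w(-10) - 34354) = (10924 + (sqrt(2)*sqrt(-6) + 2*(-6*(-6) + 6)))*(-10 - 34354) = (10924 + (sqrt(2)*(I*sqrt(6)) + 2*(36 + 6)))*(-34364) = (10924 + (2*I*sqrt(3) + 2*42))*(-34364) = (10924 + (2*I*sqrt(3) + 84))*(-34364) = (10924 + (84 + 2*I*sqrt(3)))*(-34364) = (11008 + 2*I*sqrt(3))*(-34364) = -378278912 - 68728*I*sqrt(3)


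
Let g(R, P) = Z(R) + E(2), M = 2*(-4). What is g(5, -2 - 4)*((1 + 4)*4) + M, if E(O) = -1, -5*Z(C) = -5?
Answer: -8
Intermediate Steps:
Z(C) = 1 (Z(C) = -⅕*(-5) = 1)
M = -8
g(R, P) = 0 (g(R, P) = 1 - 1 = 0)
g(5, -2 - 4)*((1 + 4)*4) + M = 0*((1 + 4)*4) - 8 = 0*(5*4) - 8 = 0*20 - 8 = 0 - 8 = -8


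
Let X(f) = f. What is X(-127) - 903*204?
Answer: -184339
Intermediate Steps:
X(-127) - 903*204 = -127 - 903*204 = -127 - 1*184212 = -127 - 184212 = -184339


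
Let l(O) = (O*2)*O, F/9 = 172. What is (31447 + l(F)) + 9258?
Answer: 4833313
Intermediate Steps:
F = 1548 (F = 9*172 = 1548)
l(O) = 2*O² (l(O) = (2*O)*O = 2*O²)
(31447 + l(F)) + 9258 = (31447 + 2*1548²) + 9258 = (31447 + 2*2396304) + 9258 = (31447 + 4792608) + 9258 = 4824055 + 9258 = 4833313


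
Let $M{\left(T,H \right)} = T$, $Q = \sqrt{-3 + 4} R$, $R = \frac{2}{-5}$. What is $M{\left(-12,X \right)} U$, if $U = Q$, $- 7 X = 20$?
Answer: $\frac{24}{5} \approx 4.8$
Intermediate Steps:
$R = - \frac{2}{5}$ ($R = 2 \left(- \frac{1}{5}\right) = - \frac{2}{5} \approx -0.4$)
$Q = - \frac{2}{5}$ ($Q = \sqrt{-3 + 4} \left(- \frac{2}{5}\right) = \sqrt{1} \left(- \frac{2}{5}\right) = 1 \left(- \frac{2}{5}\right) = - \frac{2}{5} \approx -0.4$)
$X = - \frac{20}{7}$ ($X = \left(- \frac{1}{7}\right) 20 = - \frac{20}{7} \approx -2.8571$)
$U = - \frac{2}{5} \approx -0.4$
$M{\left(-12,X \right)} U = \left(-12\right) \left(- \frac{2}{5}\right) = \frac{24}{5}$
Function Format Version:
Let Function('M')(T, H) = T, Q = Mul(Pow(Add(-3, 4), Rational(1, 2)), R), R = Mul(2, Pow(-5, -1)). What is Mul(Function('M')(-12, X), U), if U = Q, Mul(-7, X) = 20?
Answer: Rational(24, 5) ≈ 4.8000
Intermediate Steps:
R = Rational(-2, 5) (R = Mul(2, Rational(-1, 5)) = Rational(-2, 5) ≈ -0.40000)
Q = Rational(-2, 5) (Q = Mul(Pow(Add(-3, 4), Rational(1, 2)), Rational(-2, 5)) = Mul(Pow(1, Rational(1, 2)), Rational(-2, 5)) = Mul(1, Rational(-2, 5)) = Rational(-2, 5) ≈ -0.40000)
X = Rational(-20, 7) (X = Mul(Rational(-1, 7), 20) = Rational(-20, 7) ≈ -2.8571)
U = Rational(-2, 5) ≈ -0.40000
Mul(Function('M')(-12, X), U) = Mul(-12, Rational(-2, 5)) = Rational(24, 5)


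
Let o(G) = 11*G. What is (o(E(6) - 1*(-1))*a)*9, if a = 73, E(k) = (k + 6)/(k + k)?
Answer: 14454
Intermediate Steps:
E(k) = (6 + k)/(2*k) (E(k) = (6 + k)/((2*k)) = (6 + k)*(1/(2*k)) = (6 + k)/(2*k))
(o(E(6) - 1*(-1))*a)*9 = ((11*((1/2)*(6 + 6)/6 - 1*(-1)))*73)*9 = ((11*((1/2)*(1/6)*12 + 1))*73)*9 = ((11*(1 + 1))*73)*9 = ((11*2)*73)*9 = (22*73)*9 = 1606*9 = 14454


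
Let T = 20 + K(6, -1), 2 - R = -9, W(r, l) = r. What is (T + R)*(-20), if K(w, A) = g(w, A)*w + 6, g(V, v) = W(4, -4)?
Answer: -1220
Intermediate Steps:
g(V, v) = 4
R = 11 (R = 2 - 1*(-9) = 2 + 9 = 11)
K(w, A) = 6 + 4*w (K(w, A) = 4*w + 6 = 6 + 4*w)
T = 50 (T = 20 + (6 + 4*6) = 20 + (6 + 24) = 20 + 30 = 50)
(T + R)*(-20) = (50 + 11)*(-20) = 61*(-20) = -1220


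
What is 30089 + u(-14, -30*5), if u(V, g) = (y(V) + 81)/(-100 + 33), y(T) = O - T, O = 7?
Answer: 2015861/67 ≈ 30087.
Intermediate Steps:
y(T) = 7 - T
u(V, g) = -88/67 + V/67 (u(V, g) = ((7 - V) + 81)/(-100 + 33) = (88 - V)/(-67) = (88 - V)*(-1/67) = -88/67 + V/67)
30089 + u(-14, -30*5) = 30089 + (-88/67 + (1/67)*(-14)) = 30089 + (-88/67 - 14/67) = 30089 - 102/67 = 2015861/67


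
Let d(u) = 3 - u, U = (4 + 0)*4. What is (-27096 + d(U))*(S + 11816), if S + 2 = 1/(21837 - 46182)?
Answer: -7796869072361/24345 ≈ -3.2027e+8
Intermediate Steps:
S = -48691/24345 (S = -2 + 1/(21837 - 46182) = -2 + 1/(-24345) = -2 - 1/24345 = -48691/24345 ≈ -2.0000)
U = 16 (U = 4*4 = 16)
(-27096 + d(U))*(S + 11816) = (-27096 + (3 - 1*16))*(-48691/24345 + 11816) = (-27096 + (3 - 16))*(287611829/24345) = (-27096 - 13)*(287611829/24345) = -27109*287611829/24345 = -7796869072361/24345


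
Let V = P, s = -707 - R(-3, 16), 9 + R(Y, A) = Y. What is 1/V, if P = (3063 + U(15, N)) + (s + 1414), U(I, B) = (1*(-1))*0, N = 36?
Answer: 1/3782 ≈ 0.00026441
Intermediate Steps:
R(Y, A) = -9 + Y
U(I, B) = 0 (U(I, B) = -1*0 = 0)
s = -695 (s = -707 - (-9 - 3) = -707 - 1*(-12) = -707 + 12 = -695)
P = 3782 (P = (3063 + 0) + (-695 + 1414) = 3063 + 719 = 3782)
V = 3782
1/V = 1/3782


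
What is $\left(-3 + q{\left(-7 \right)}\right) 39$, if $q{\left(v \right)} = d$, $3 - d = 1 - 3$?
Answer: $78$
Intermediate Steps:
$d = 5$ ($d = 3 - \left(1 - 3\right) = 3 - -2 = 3 + 2 = 5$)
$q{\left(v \right)} = 5$
$\left(-3 + q{\left(-7 \right)}\right) 39 = \left(-3 + 5\right) 39 = 2 \cdot 39 = 78$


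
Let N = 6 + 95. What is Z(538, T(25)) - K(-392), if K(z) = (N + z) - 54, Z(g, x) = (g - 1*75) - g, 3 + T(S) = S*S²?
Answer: 270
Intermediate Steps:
N = 101
T(S) = -3 + S³ (T(S) = -3 + S*S² = -3 + S³)
Z(g, x) = -75 (Z(g, x) = (g - 75) - g = (-75 + g) - g = -75)
K(z) = 47 + z (K(z) = (101 + z) - 54 = 47 + z)
Z(538, T(25)) - K(-392) = -75 - (47 - 392) = -75 - 1*(-345) = -75 + 345 = 270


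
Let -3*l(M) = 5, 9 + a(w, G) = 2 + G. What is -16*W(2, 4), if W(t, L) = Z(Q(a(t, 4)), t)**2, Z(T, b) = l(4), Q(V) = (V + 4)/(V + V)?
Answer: -400/9 ≈ -44.444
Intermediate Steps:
a(w, G) = -7 + G (a(w, G) = -9 + (2 + G) = -7 + G)
Q(V) = (4 + V)/(2*V) (Q(V) = (4 + V)/((2*V)) = (4 + V)*(1/(2*V)) = (4 + V)/(2*V))
l(M) = -5/3 (l(M) = -1/3*5 = -5/3)
Z(T, b) = -5/3
W(t, L) = 25/9 (W(t, L) = (-5/3)**2 = 25/9)
-16*W(2, 4) = -16*25/9 = -400/9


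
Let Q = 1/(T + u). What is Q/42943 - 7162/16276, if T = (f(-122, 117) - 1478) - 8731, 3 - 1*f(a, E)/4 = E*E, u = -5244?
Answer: -10794816258089/24531754996398 ≈ -0.44003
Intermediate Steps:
f(a, E) = 12 - 4*E**2 (f(a, E) = 12 - 4*E*E = 12 - 4*E**2)
T = -64953 (T = ((12 - 4*117**2) - 1478) - 8731 = ((12 - 4*13689) - 1478) - 8731 = ((12 - 54756) - 1478) - 8731 = (-54744 - 1478) - 8731 = -56222 - 8731 = -64953)
Q = -1/70197 (Q = 1/(-64953 - 5244) = 1/(-70197) = -1/70197 ≈ -1.4246e-5)
Q/42943 - 7162/16276 = -1/70197/42943 - 7162/16276 = -1/70197*1/42943 - 7162*1/16276 = -1/3014469771 - 3581/8138 = -10794816258089/24531754996398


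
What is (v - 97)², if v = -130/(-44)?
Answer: 4280761/484 ≈ 8844.5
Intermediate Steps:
v = 65/22 (v = -130*(-1/44) = 65/22 ≈ 2.9545)
(v - 97)² = (65/22 - 97)² = (-2069/22)² = 4280761/484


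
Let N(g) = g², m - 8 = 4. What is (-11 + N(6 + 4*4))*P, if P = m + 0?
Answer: 5676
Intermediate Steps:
m = 12 (m = 8 + 4 = 12)
P = 12 (P = 12 + 0 = 12)
(-11 + N(6 + 4*4))*P = (-11 + (6 + 4*4)²)*12 = (-11 + (6 + 16)²)*12 = (-11 + 22²)*12 = (-11 + 484)*12 = 473*12 = 5676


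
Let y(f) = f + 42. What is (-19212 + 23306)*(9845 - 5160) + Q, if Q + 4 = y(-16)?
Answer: 19180412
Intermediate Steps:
y(f) = 42 + f
Q = 22 (Q = -4 + (42 - 16) = -4 + 26 = 22)
(-19212 + 23306)*(9845 - 5160) + Q = (-19212 + 23306)*(9845 - 5160) + 22 = 4094*4685 + 22 = 19180390 + 22 = 19180412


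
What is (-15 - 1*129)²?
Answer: 20736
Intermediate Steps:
(-15 - 1*129)² = (-15 - 129)² = (-144)² = 20736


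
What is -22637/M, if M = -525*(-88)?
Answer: -22637/46200 ≈ -0.48998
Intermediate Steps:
M = 46200
-22637/M = -22637/46200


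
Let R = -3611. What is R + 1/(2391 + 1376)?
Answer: -13602636/3767 ≈ -3611.0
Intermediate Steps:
R + 1/(2391 + 1376) = -3611 + 1/(2391 + 1376) = -3611 + 1/3767 = -13602636/3767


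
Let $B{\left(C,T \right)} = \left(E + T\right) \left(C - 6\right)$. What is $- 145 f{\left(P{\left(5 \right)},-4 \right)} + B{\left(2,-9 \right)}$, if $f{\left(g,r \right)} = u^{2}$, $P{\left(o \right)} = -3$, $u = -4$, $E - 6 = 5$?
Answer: $-2328$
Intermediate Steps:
$E = 11$ ($E = 6 + 5 = 11$)
$B{\left(C,T \right)} = \left(-6 + C\right) \left(11 + T\right)$ ($B{\left(C,T \right)} = \left(11 + T\right) \left(C - 6\right) = \left(11 + T\right) \left(-6 + C\right) = \left(-6 + C\right) \left(11 + T\right)$)
$f{\left(g,r \right)} = 16$ ($f{\left(g,r \right)} = \left(-4\right)^{2} = 16$)
$- 145 f{\left(P{\left(5 \right)},-4 \right)} + B{\left(2,-9 \right)} = \left(-145\right) 16 + \left(-66 - -54 + 11 \cdot 2 + 2 \left(-9\right)\right) = -2320 + \left(-66 + 54 + 22 - 18\right) = -2320 - 8 = -2328$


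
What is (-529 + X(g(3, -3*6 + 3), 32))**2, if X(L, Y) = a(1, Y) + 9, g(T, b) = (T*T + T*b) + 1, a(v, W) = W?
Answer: 238144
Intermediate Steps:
g(T, b) = 1 + T**2 + T*b (g(T, b) = (T**2 + T*b) + 1 = 1 + T**2 + T*b)
X(L, Y) = 9 + Y (X(L, Y) = Y + 9 = 9 + Y)
(-529 + X(g(3, -3*6 + 3), 32))**2 = (-529 + (9 + 32))**2 = (-529 + 41)**2 = (-488)**2 = 238144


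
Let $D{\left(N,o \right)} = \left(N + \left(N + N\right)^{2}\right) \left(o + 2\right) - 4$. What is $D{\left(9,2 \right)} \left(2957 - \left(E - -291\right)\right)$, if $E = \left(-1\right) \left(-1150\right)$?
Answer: $2013248$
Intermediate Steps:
$E = 1150$
$D{\left(N,o \right)} = -4 + \left(2 + o\right) \left(N + 4 N^{2}\right)$ ($D{\left(N,o \right)} = \left(N + \left(2 N\right)^{2}\right) \left(2 + o\right) - 4 = \left(N + 4 N^{2}\right) \left(2 + o\right) - 4 = \left(2 + o\right) \left(N + 4 N^{2}\right) - 4 = -4 + \left(2 + o\right) \left(N + 4 N^{2}\right)$)
$D{\left(9,2 \right)} \left(2957 - \left(E - -291\right)\right) = \left(-4 + 2 \cdot 9 + 8 \cdot 9^{2} + 9 \cdot 2 + 4 \cdot 2 \cdot 9^{2}\right) \left(2957 - \left(1150 - -291\right)\right) = \left(-4 + 18 + 8 \cdot 81 + 18 + 4 \cdot 2 \cdot 81\right) \left(2957 - \left(1150 + 291\right)\right) = \left(-4 + 18 + 648 + 18 + 648\right) \left(2957 - 1441\right) = 1328 \left(2957 - 1441\right) = 1328 \cdot 1516 = 2013248$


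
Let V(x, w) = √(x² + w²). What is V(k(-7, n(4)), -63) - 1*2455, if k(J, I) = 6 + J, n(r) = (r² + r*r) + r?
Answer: -2455 + √3970 ≈ -2392.0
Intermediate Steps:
n(r) = r + 2*r² (n(r) = (r² + r²) + r = 2*r² + r = r + 2*r²)
V(x, w) = √(w² + x²)
V(k(-7, n(4)), -63) - 1*2455 = √((-63)² + (6 - 7)²) - 1*2455 = √(3969 + (-1)²) - 2455 = √(3969 + 1) - 2455 = √3970 - 2455 = -2455 + √3970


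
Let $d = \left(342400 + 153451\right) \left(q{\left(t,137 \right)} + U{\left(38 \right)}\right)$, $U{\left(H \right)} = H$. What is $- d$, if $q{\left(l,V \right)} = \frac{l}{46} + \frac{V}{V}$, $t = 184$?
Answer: $-21321593$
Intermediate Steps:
$q{\left(l,V \right)} = 1 + \frac{l}{46}$ ($q{\left(l,V \right)} = l \frac{1}{46} + 1 = \frac{l}{46} + 1 = 1 + \frac{l}{46}$)
$d = 21321593$ ($d = \left(342400 + 153451\right) \left(\left(1 + \frac{1}{46} \cdot 184\right) + 38\right) = 495851 \left(\left(1 + 4\right) + 38\right) = 495851 \left(5 + 38\right) = 495851 \cdot 43 = 21321593$)
$- d = \left(-1\right) 21321593 = -21321593$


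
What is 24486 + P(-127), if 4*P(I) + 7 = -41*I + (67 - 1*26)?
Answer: 103185/4 ≈ 25796.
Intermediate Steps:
P(I) = 17/2 - 41*I/4 (P(I) = -7/4 + (-41*I + (67 - 1*26))/4 = -7/4 + (-41*I + (67 - 26))/4 = -7/4 + (-41*I + 41)/4 = -7/4 + (41 - 41*I)/4 = -7/4 + (41/4 - 41*I/4) = 17/2 - 41*I/4)
24486 + P(-127) = 24486 + (17/2 - 41/4*(-127)) = 24486 + (17/2 + 5207/4) = 24486 + 5241/4 = 103185/4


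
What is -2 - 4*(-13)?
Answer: 50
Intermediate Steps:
-2 - 4*(-13) = -2 + 52 = 50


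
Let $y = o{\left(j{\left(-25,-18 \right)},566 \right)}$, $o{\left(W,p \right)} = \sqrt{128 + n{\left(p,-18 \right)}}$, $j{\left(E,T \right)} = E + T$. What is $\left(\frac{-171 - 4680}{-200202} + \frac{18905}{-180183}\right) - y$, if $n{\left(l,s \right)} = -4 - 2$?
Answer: $- \frac{970250359}{12024332322} - \sqrt{122} \approx -11.126$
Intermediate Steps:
$n{\left(l,s \right)} = -6$ ($n{\left(l,s \right)} = -4 - 2 = -6$)
$o{\left(W,p \right)} = \sqrt{122}$ ($o{\left(W,p \right)} = \sqrt{128 - 6} = \sqrt{122}$)
$y = \sqrt{122} \approx 11.045$
$\left(\frac{-171 - 4680}{-200202} + \frac{18905}{-180183}\right) - y = \left(\frac{-171 - 4680}{-200202} + \frac{18905}{-180183}\right) - \sqrt{122} = \left(\left(-171 - 4680\right) \left(- \frac{1}{200202}\right) + 18905 \left(- \frac{1}{180183}\right)\right) - \sqrt{122} = \left(\left(-4851\right) \left(- \frac{1}{200202}\right) - \frac{18905}{180183}\right) - \sqrt{122} = \left(\frac{1617}{66734} - \frac{18905}{180183}\right) - \sqrt{122} = - \frac{970250359}{12024332322} - \sqrt{122}$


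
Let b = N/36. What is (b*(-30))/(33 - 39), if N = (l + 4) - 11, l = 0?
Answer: -35/36 ≈ -0.97222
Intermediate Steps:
N = -7 (N = (0 + 4) - 11 = 4 - 11 = -7)
b = -7/36 ≈ -0.19444
(b*(-30))/(33 - 39) = (-7/36*(-30))/(33 - 39) = (35/6)/(-6) = (35/6)*(-1/6) = -35/36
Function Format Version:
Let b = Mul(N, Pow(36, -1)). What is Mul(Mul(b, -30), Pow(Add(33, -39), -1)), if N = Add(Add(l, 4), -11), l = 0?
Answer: Rational(-35, 36) ≈ -0.97222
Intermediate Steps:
N = -7 (N = Add(Add(0, 4), -11) = Add(4, -11) = -7)
b = Rational(-7, 36) (b = Mul(-7, Pow(36, -1)) = Mul(-7, Rational(1, 36)) = Rational(-7, 36) ≈ -0.19444)
Mul(Mul(b, -30), Pow(Add(33, -39), -1)) = Mul(Mul(Rational(-7, 36), -30), Pow(Add(33, -39), -1)) = Mul(Rational(35, 6), Pow(-6, -1)) = Mul(Rational(35, 6), Rational(-1, 6)) = Rational(-35, 36)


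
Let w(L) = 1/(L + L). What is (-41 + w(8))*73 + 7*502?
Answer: 8409/16 ≈ 525.56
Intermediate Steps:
w(L) = 1/(2*L)
(-41 + w(8))*73 + 7*502 = (-41 + (½)/8)*73 + 7*502 = (-41 + (½)*(⅛))*73 + 3514 = (-41 + 1/16)*73 + 3514 = -655/16*73 + 3514 = -47815/16 + 3514 = 8409/16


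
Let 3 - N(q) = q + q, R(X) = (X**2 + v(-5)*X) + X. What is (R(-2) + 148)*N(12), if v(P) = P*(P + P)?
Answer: -1050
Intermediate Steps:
v(P) = 2*P**2 (v(P) = P*(2*P) = 2*P**2)
R(X) = X**2 + 51*X (R(X) = (X**2 + (2*(-5)**2)*X) + X = (X**2 + (2*25)*X) + X = (X**2 + 50*X) + X = X**2 + 51*X)
N(q) = 3 - 2*q (N(q) = 3 - (q + q) = 3 - 2*q)
(R(-2) + 148)*N(12) = (-2*(51 - 2) + 148)*(3 - 2*12) = (-2*49 + 148)*(3 - 24) = (-98 + 148)*(-21) = 50*(-21) = -1050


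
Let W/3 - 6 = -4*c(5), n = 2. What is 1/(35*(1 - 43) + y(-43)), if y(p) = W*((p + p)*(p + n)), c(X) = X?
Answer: -1/149562 ≈ -6.6862e-6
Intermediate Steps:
W = -42 (W = 18 + 3*(-4*5) = 18 + 3*(-20) = 18 - 60 = -42)
y(p) = -84*p*(2 + p) (y(p) = -42*(p + p)*(p + 2) = -42*2*p*(2 + p) = -84*p*(2 + p))
1/(35*(1 - 43) + y(-43)) = 1/(35*(1 - 43) - 84*(-43)*(2 - 43)) = 1/(35*(-42) - 84*(-43)*(-41)) = 1/(-1470 - 148092) = 1/(-149562) = -1/149562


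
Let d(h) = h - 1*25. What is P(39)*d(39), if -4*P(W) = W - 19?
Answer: -70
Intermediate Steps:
d(h) = -25 + h (d(h) = h - 25 = -25 + h)
P(W) = 19/4 - W/4 (P(W) = -(W - 19)/4 = -(-19 + W)/4 = 19/4 - W/4)
P(39)*d(39) = (19/4 - 1/4*39)*(-25 + 39) = (19/4 - 39/4)*14 = -5*14 = -70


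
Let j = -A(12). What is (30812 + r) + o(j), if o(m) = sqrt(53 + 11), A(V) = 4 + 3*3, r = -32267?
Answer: -1447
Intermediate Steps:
A(V) = 13 (A(V) = 4 + 9 = 13)
j = -13 (j = -1*13 = -13)
o(m) = 8 (o(m) = sqrt(64) = 8)
(30812 + r) + o(j) = (30812 - 32267) + 8 = -1455 + 8 = -1447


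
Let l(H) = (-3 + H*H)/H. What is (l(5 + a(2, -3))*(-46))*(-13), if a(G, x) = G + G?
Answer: 15548/3 ≈ 5182.7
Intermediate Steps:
a(G, x) = 2*G
l(H) = (-3 + H**2)/H
(l(5 + a(2, -3))*(-46))*(-13) = (((5 + 2*2) - 3/(5 + 2*2))*(-46))*(-13) = (((5 + 4) - 3/(5 + 4))*(-46))*(-13) = ((9 - 3/9)*(-46))*(-13) = ((9 - 3*1/9)*(-46))*(-13) = ((9 - 1/3)*(-46))*(-13) = ((26/3)*(-46))*(-13) = -1196/3*(-13) = 15548/3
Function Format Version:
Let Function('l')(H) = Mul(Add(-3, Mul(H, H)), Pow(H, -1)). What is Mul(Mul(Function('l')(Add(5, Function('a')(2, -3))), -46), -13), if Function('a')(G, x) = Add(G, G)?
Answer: Rational(15548, 3) ≈ 5182.7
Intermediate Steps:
Function('a')(G, x) = Mul(2, G)
Function('l')(H) = Mul(Pow(H, -1), Add(-3, Pow(H, 2))) (Function('l')(H) = Mul(Add(-3, Pow(H, 2)), Pow(H, -1)) = Mul(Pow(H, -1), Add(-3, Pow(H, 2))))
Mul(Mul(Function('l')(Add(5, Function('a')(2, -3))), -46), -13) = Mul(Mul(Add(Add(5, Mul(2, 2)), Mul(-3, Pow(Add(5, Mul(2, 2)), -1))), -46), -13) = Mul(Mul(Add(Add(5, 4), Mul(-3, Pow(Add(5, 4), -1))), -46), -13) = Mul(Mul(Add(9, Mul(-3, Pow(9, -1))), -46), -13) = Mul(Mul(Add(9, Mul(-3, Rational(1, 9))), -46), -13) = Mul(Mul(Add(9, Rational(-1, 3)), -46), -13) = Mul(Mul(Rational(26, 3), -46), -13) = Mul(Rational(-1196, 3), -13) = Rational(15548, 3)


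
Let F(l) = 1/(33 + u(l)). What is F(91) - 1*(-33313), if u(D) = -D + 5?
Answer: 1765588/53 ≈ 33313.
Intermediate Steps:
u(D) = 5 - D
F(l) = 1/(38 - l) (F(l) = 1/(33 + (5 - l)) = 1/(38 - l))
F(91) - 1*(-33313) = -1/(-38 + 91) - 1*(-33313) = -1/53 + 33313 = 1765588/53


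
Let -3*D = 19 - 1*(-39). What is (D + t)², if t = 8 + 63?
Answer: 24025/9 ≈ 2669.4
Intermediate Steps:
t = 71
D = -58/3 (D = -(19 - 1*(-39))/3 = -(19 + 39)/3 = -⅓*58 = -58/3 ≈ -19.333)
(D + t)² = (-58/3 + 71)² = (155/3)² = 24025/9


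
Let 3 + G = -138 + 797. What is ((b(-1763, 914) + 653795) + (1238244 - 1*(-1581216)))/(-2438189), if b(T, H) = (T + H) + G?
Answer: -3473062/2438189 ≈ -1.4244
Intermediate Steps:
G = 656 (G = -3 + (-138 + 797) = -3 + 659 = 656)
b(T, H) = 656 + H + T (b(T, H) = (T + H) + 656 = (H + T) + 656 = 656 + H + T)
((b(-1763, 914) + 653795) + (1238244 - 1*(-1581216)))/(-2438189) = (((656 + 914 - 1763) + 653795) + (1238244 - 1*(-1581216)))/(-2438189) = ((-193 + 653795) + (1238244 + 1581216))*(-1/2438189) = (653602 + 2819460)*(-1/2438189) = 3473062*(-1/2438189) = -3473062/2438189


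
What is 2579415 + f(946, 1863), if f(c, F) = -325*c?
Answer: 2271965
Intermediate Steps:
2579415 + f(946, 1863) = 2579415 - 325*946 = 2579415 - 307450 = 2271965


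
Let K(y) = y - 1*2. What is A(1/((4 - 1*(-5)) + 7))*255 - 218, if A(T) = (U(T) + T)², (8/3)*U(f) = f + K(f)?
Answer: -464273/4096 ≈ -113.35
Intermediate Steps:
K(y) = -2 + y (K(y) = y - 2 = -2 + y)
U(f) = -¾ + 3*f/4 (U(f) = 3*(f + (-2 + f))/8 = 3*(-2 + 2*f)/8 = -¾ + 3*f/4)
A(T) = (-¾ + 7*T/4)² (A(T) = ((-¾ + 3*T/4) + T)² = (-¾ + 7*T/4)²)
A(1/((4 - 1*(-5)) + 7))*255 - 218 = ((-3 + 7/((4 - 1*(-5)) + 7))²/16)*255 - 218 = ((-3 + 7/((4 + 5) + 7))²/16)*255 - 218 = ((-3 + 7/(9 + 7))²/16)*255 - 218 = ((-3 + 7/16)²/16)*255 - 218 = ((-41/16)²/16)*255 - 218 = ((1/16)*(1681/256))*255 - 218 = (1681/4096)*255 - 218 = 428655/4096 - 218 = -464273/4096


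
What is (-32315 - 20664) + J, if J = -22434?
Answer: -75413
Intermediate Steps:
(-32315 - 20664) + J = (-32315 - 20664) - 22434 = -52979 - 22434 = -75413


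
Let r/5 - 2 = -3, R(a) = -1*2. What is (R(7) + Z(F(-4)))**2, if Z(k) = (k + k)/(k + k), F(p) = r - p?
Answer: 1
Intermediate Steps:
R(a) = -2
r = -5 (r = 10 + 5*(-3) = 10 - 15 = -5)
F(p) = -5 - p
Z(k) = 1 (Z(k) = (2*k)/((2*k)) = (2*k)*(1/(2*k)) = 1)
(R(7) + Z(F(-4)))**2 = (-2 + 1)**2 = (-1)**2 = 1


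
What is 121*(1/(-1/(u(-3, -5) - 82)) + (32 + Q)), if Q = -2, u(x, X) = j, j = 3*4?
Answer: 12100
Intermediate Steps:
j = 12
u(x, X) = 12
121*(1/(-1/(u(-3, -5) - 82)) + (32 + Q)) = 121*(1/(-1/(12 - 82)) + (32 - 2)) = 121*(1/(-1/(-70)) + 30) = 121*(1/(-1*(-1/70)) + 30) = 121*(1/(1/70) + 30) = 121*(70 + 30) = 121*100 = 12100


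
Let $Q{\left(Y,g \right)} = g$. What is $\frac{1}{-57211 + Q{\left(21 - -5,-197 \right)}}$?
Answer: $- \frac{1}{57408} \approx -1.7419 \cdot 10^{-5}$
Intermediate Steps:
$\frac{1}{-57211 + Q{\left(21 - -5,-197 \right)}} = \frac{1}{-57211 - 197} = \frac{1}{-57408} = - \frac{1}{57408}$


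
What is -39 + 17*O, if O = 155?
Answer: 2596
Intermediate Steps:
-39 + 17*O = -39 + 17*155 = -39 + 2635 = 2596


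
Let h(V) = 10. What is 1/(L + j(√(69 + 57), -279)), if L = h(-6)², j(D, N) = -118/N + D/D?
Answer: 279/28297 ≈ 0.0098597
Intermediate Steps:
j(D, N) = 1 - 118/N (j(D, N) = -118/N + 1 = 1 - 118/N)
L = 100 (L = 10² = 100)
1/(L + j(√(69 + 57), -279)) = 1/(100 + (-118 - 279)/(-279)) = 1/(100 - 1/279*(-397)) = 1/(100 + 397/279) = 1/(28297/279) = 279/28297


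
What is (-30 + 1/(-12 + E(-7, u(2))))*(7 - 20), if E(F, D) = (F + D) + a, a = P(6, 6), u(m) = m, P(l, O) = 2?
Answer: 5863/15 ≈ 390.87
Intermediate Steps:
a = 2
E(F, D) = 2 + D + F (E(F, D) = (F + D) + 2 = (D + F) + 2 = 2 + D + F)
(-30 + 1/(-12 + E(-7, u(2))))*(7 - 20) = (-30 + 1/(-12 + (2 + 2 - 7)))*(7 - 20) = (-30 + 1/(-12 - 3))*(-13) = (-30 + 1/(-15))*(-13) = (-30 - 1/15)*(-13) = -451/15*(-13) = 5863/15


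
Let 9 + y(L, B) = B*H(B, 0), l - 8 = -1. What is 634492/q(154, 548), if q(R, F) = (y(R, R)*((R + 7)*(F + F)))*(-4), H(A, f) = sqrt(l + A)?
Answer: -1427607/673743416920 - 1744853*sqrt(161)/48124529780 ≈ -0.00046217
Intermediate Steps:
l = 7 (l = 8 - 1 = 7)
H(A, f) = sqrt(7 + A)
y(L, B) = -9 + B*sqrt(7 + B)
q(R, F) = -8*F*(-9 + R*sqrt(7 + R))*(7 + R) (q(R, F) = ((-9 + R*sqrt(7 + R))*((R + 7)*(F + F)))*(-4) = ((-9 + R*sqrt(7 + R))*((7 + R)*(2*F)))*(-4) = ((-9 + R*sqrt(7 + R))*(2*F*(7 + R)))*(-4) = (2*F*(-9 + R*sqrt(7 + R))*(7 + R))*(-4) = -8*F*(-9 + R*sqrt(7 + R))*(7 + R))
634492/q(154, 548) = 634492/((-8*548*(-9 + 154*sqrt(7 + 154))*(7 + 154))) = 634492/((-8*548*(-9 + 154*sqrt(161))*161)) = 634492/(6352416 - 108696896*sqrt(161))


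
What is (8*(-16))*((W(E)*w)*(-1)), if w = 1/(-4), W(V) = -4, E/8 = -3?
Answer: 128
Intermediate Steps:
E = -24 (E = 8*(-3) = -24)
w = -¼ (w = 1*(-¼) = -¼ ≈ -0.25000)
(8*(-16))*((W(E)*w)*(-1)) = (8*(-16))*(-4*(-¼)*(-1)) = -128*(-1) = 128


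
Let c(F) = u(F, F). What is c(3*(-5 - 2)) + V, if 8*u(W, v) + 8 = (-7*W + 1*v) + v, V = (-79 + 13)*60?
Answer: -31583/8 ≈ -3947.9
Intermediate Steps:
V = -3960 (V = -66*60 = -3960)
u(W, v) = -1 - 7*W/8 + v/4 (u(W, v) = -1 + ((-7*W + 1*v) + v)/8 = -1 + ((-7*W + v) + v)/8 = -1 + ((v - 7*W) + v)/8 = -1 + (-7*W + 2*v)/8 = -1 + (-7*W/8 + v/4) = -1 - 7*W/8 + v/4)
c(F) = -1 - 5*F/8 (c(F) = -1 - 7*F/8 + F/4 = -1 - 5*F/8)
c(3*(-5 - 2)) + V = (-1 - 15*(-5 - 2)/8) - 3960 = (-1 - 15*(-7)/8) - 3960 = (-1 - 5/8*(-21)) - 3960 = (-1 + 105/8) - 3960 = 97/8 - 3960 = -31583/8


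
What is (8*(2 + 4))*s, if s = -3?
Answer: -144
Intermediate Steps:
(8*(2 + 4))*s = (8*(2 + 4))*(-3) = (8*6)*(-3) = 48*(-3) = -144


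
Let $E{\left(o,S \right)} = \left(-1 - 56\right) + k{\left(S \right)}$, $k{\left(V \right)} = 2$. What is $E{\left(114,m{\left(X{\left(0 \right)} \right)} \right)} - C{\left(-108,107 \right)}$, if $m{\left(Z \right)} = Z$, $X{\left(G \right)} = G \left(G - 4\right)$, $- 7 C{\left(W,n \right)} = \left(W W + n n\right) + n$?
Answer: $\frac{22835}{7} \approx 3262.1$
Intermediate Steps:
$C{\left(W,n \right)} = - \frac{n}{7} - \frac{W^{2}}{7} - \frac{n^{2}}{7}$ ($C{\left(W,n \right)} = - \frac{\left(W W + n n\right) + n}{7} = - \frac{\left(W^{2} + n^{2}\right) + n}{7} = - \frac{n + W^{2} + n^{2}}{7} = - \frac{n}{7} - \frac{W^{2}}{7} - \frac{n^{2}}{7}$)
$X{\left(G \right)} = G \left(-4 + G\right)$
$E{\left(o,S \right)} = -55$ ($E{\left(o,S \right)} = \left(-1 - 56\right) + 2 = -57 + 2 = -55$)
$E{\left(114,m{\left(X{\left(0 \right)} \right)} \right)} - C{\left(-108,107 \right)} = -55 - \left(\left(- \frac{1}{7}\right) 107 - \frac{\left(-108\right)^{2}}{7} - \frac{107^{2}}{7}\right) = -55 - \left(- \frac{107}{7} - \frac{11664}{7} - \frac{11449}{7}\right) = -55 - - \frac{23220}{7} = -55 + \frac{23220}{7} = \frac{22835}{7}$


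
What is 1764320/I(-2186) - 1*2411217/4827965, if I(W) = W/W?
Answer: 8518072797583/4827965 ≈ 1.7643e+6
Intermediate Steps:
I(W) = 1
1764320/I(-2186) - 1*2411217/4827965 = 1764320/1 - 1*2411217/4827965 = 1764320*1 - 2411217*1/4827965 = 1764320 - 2411217/4827965 = 8518072797583/4827965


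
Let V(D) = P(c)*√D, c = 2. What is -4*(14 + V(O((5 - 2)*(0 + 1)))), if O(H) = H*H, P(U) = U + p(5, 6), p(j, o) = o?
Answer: -152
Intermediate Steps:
P(U) = 6 + U (P(U) = U + 6 = 6 + U)
O(H) = H²
V(D) = 8*√D (V(D) = (6 + 2)*√D = 8*√D)
-4*(14 + V(O((5 - 2)*(0 + 1)))) = -4*(14 + 8*√(((5 - 2)*(0 + 1))²)) = -4*(14 + 8*√((3*1)²)) = -4*(14 + 8*√(3²)) = -4*(14 + 8*√9) = -4*(14 + 8*3) = -4*(14 + 24) = -4*38 = -152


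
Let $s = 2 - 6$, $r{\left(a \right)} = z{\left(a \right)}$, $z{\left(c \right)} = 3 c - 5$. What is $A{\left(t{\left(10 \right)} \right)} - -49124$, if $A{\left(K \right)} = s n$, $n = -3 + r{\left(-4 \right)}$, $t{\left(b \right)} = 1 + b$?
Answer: $49204$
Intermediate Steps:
$z{\left(c \right)} = -5 + 3 c$
$r{\left(a \right)} = -5 + 3 a$
$n = -20$ ($n = -3 + \left(-5 + 3 \left(-4\right)\right) = -3 - 17 = -20$)
$s = -4$
$A{\left(K \right)} = 80$ ($A{\left(K \right)} = \left(-4\right) \left(-20\right) = 80$)
$A{\left(t{\left(10 \right)} \right)} - -49124 = 80 - -49124 = 80 + 49124 = 49204$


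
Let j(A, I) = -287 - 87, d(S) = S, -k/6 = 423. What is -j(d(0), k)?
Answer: 374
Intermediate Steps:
k = -2538 (k = -6*423 = -2538)
j(A, I) = -374
-j(d(0), k) = -1*(-374) = 374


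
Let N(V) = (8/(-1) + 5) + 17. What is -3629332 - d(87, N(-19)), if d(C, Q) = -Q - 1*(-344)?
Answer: -3629662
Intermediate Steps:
N(V) = 14 (N(V) = (8*(-1) + 5) + 17 = (-8 + 5) + 17 = -3 + 17 = 14)
d(C, Q) = 344 - Q (d(C, Q) = -Q + 344 = 344 - Q)
-3629332 - d(87, N(-19)) = -3629332 - (344 - 1*14) = -3629332 - (344 - 14) = -3629332 - 1*330 = -3629332 - 330 = -3629662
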